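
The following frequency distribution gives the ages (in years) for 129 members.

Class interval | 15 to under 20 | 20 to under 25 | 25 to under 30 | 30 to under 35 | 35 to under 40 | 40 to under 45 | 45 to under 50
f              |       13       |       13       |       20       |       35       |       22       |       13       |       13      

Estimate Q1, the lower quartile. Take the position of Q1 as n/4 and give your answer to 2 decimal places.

26.56

Cumulative frequencies: 13, 26, 46, 81, 103, 116, 129
n = 129; position = n/4 = 32.25.
This falls in the class 25 to under 30: L = 25, F = 26, f = 20, h = 5.
Lower quartile ≈ 25 + ((32.25 − 26) / 20) × 5 = 26.5625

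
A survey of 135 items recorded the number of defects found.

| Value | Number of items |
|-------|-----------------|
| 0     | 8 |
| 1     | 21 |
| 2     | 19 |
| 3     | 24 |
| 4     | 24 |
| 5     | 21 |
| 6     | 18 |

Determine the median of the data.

3

Cumulative frequencies: 8, 29, 48, 72, 96, 117, 135
n = 135, so the median is the value in position (n+1)/2 = 68.
Position 68 falls at value 3.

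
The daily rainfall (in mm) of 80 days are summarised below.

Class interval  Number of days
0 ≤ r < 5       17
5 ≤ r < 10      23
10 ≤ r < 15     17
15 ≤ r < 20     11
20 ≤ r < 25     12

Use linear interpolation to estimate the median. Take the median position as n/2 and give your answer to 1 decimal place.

Cumulative frequencies: 17, 40, 57, 68, 80
n = 80; position = n/2 = 40.
This falls in the class 5 ≤ r < 10: L = 5, F = 17, f = 23, h = 5.
Median ≈ 5 + ((40 − 17) / 23) × 5 = 10.0000

10.0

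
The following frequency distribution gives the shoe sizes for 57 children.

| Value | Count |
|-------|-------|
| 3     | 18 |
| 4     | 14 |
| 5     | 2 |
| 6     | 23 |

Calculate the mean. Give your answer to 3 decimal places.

4.526

Values: 3, 4, 5, 6
Σfx = 18×3 + 14×4 + 2×5 + 23×6 = 258
n = Σf = 57
Mean = 258 / 57 = 4.5263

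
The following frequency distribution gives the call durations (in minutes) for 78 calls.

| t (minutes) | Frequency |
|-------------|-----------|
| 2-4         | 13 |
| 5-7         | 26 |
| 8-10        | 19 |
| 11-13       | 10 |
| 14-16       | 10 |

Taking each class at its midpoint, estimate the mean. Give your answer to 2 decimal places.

Midpoints: 3, 6, 9, 12, 15
Σfm = 13×3 + 26×6 + 19×9 + 10×12 + 10×15 = 636
n = Σf = 78
Mean = 636 / 78 = 8.1538

8.15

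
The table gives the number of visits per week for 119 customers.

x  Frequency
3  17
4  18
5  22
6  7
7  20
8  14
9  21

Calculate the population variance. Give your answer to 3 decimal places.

Values: 3, 4, 5, 6, 7, 8, 9
n = 119, Σfx = 716, mean = 6.0168
Σfx² = 4820
Σf(x − x̄)² = Σfx² − (Σfx)²/n = 4820 − 716²/119 = 511.9664
Population variance = 511.9664 / 119 = 4.3022

4.302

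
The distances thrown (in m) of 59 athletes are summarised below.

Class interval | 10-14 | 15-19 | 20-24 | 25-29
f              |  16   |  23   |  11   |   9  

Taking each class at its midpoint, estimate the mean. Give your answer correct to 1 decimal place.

Midpoints: 12, 17, 22, 27
Σfm = 16×12 + 23×17 + 11×22 + 9×27 = 1068
n = Σf = 59
Mean = 1068 / 59 = 18.1017

18.1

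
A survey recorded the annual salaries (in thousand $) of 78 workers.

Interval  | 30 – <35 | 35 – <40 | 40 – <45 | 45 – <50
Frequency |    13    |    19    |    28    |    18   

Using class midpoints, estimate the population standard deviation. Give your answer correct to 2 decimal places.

5.05

Midpoints: 32.5, 37.5, 42.5, 47.5
n = 78, Σfm = 3180, mean = 40.7692
Σfm² = 131637.5
Σf(m − x̄)² = Σfm² − (Σfm)²/n = 131637.5 − 3180²/78 = 1991.3462
Population variance = 1991.3462 / 78 = 25.5301
Standard deviation = √25.5301 = 5.0527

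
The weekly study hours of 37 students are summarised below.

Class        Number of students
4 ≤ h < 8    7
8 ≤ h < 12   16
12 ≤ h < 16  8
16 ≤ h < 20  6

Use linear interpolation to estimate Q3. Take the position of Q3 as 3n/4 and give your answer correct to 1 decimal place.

14.4

Cumulative frequencies: 7, 23, 31, 37
n = 37; position = 3n/4 = 27.75.
This falls in the class 12 ≤ h < 16: L = 12, F = 23, f = 8, h = 4.
Upper quartile ≈ 12 + ((27.75 − 23) / 8) × 4 = 14.3750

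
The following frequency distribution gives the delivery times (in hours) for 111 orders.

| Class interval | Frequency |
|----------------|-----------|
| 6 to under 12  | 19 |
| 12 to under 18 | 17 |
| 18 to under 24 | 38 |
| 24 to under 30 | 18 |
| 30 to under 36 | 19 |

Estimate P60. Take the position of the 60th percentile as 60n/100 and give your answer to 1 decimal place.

Cumulative frequencies: 19, 36, 74, 92, 111
n = 111; position = 60n/100 = 66.6.
This falls in the class 18 to under 24: L = 18, F = 36, f = 38, h = 6.
60th percentile ≈ 18 + ((66.6 − 36) / 38) × 6 = 22.8316

22.8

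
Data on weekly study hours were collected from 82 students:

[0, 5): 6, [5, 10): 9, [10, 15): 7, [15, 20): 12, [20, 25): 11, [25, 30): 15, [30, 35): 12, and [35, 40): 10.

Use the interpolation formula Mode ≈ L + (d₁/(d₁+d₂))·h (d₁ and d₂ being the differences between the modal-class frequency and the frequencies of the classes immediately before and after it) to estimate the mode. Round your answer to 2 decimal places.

Modal class: [25, 30) (highest frequency 15).
d₁ = 15 − 11 = 4, d₂ = 15 − 12 = 3
Mode ≈ 25 + (4/(4+3)) × 5 = 25 + 2.8571 = 27.8571

27.86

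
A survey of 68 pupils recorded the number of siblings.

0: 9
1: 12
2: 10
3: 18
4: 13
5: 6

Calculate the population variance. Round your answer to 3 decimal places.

2.308

Values: 0, 1, 2, 3, 4, 5
n = 68, Σfx = 168, mean = 2.4706
Σfx² = 572
Σf(x − x̄)² = Σfx² − (Σfx)²/n = 572 − 168²/68 = 156.9412
Population variance = 156.9412 / 68 = 2.3080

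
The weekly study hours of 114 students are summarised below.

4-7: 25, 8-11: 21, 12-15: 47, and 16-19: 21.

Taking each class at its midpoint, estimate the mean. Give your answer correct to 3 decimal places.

11.746

Midpoints: 5.5, 9.5, 13.5, 17.5
Σfm = 25×5.5 + 21×9.5 + 47×13.5 + 21×17.5 = 1339
n = Σf = 114
Mean = 1339 / 114 = 11.7456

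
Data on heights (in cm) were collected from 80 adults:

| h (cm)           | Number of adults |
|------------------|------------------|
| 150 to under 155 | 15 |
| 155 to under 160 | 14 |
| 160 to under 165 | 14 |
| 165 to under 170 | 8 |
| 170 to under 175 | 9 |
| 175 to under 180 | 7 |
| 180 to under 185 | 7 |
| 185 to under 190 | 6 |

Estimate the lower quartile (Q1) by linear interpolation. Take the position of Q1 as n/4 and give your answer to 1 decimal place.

Cumulative frequencies: 15, 29, 43, 51, 60, 67, 74, 80
n = 80; position = n/4 = 20.
This falls in the class 155 to under 160: L = 155, F = 15, f = 14, h = 5.
Lower quartile ≈ 155 + ((20 − 15) / 14) × 5 = 156.7857

156.8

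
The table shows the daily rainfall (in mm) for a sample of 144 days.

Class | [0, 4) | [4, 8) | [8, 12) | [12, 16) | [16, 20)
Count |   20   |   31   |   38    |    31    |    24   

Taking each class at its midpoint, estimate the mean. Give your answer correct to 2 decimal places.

Midpoints: 2, 6, 10, 14, 18
Σfm = 20×2 + 31×6 + 38×10 + 31×14 + 24×18 = 1472
n = Σf = 144
Mean = 1472 / 144 = 10.2222

10.22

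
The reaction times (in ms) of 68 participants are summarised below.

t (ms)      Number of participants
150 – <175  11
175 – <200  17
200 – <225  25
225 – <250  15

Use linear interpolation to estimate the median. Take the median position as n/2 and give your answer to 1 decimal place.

Cumulative frequencies: 11, 28, 53, 68
n = 68; position = n/2 = 34.
This falls in the class 200 – <225: L = 200, F = 28, f = 25, h = 25.
Median ≈ 200 + ((34 − 28) / 25) × 25 = 206.0000

206.0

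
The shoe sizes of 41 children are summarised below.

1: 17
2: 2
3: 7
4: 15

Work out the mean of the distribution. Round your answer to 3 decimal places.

2.488

Values: 1, 2, 3, 4
Σfx = 17×1 + 2×2 + 7×3 + 15×4 = 102
n = Σf = 41
Mean = 102 / 41 = 2.4878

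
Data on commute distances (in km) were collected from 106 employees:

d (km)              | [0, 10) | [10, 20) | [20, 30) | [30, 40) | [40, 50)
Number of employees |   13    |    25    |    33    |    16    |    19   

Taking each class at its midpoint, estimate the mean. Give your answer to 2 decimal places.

25.28

Midpoints: 5, 15, 25, 35, 45
Σfm = 13×5 + 25×15 + 33×25 + 16×35 + 19×45 = 2680
n = Σf = 106
Mean = 2680 / 106 = 25.2830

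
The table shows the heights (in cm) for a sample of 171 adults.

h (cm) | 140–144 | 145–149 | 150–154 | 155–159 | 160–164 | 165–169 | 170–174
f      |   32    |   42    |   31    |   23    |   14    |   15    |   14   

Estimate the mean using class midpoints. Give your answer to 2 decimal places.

Midpoints: 142, 147, 152, 157, 162, 167, 172
Σfm = 32×142 + 42×147 + 31×152 + 23×157 + 14×162 + 15×167 + 14×172 = 26222
n = Σf = 171
Mean = 26222 / 171 = 153.3450

153.35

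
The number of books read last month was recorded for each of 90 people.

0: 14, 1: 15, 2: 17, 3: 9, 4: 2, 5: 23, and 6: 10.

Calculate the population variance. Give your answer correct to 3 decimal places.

Values: 0, 1, 2, 3, 4, 5, 6
n = 90, Σfx = 259, mean = 2.8778
Σfx² = 1131
Σf(x − x̄)² = Σfx² − (Σfx)²/n = 1131 − 259²/90 = 385.6556
Population variance = 385.6556 / 90 = 4.2851

4.285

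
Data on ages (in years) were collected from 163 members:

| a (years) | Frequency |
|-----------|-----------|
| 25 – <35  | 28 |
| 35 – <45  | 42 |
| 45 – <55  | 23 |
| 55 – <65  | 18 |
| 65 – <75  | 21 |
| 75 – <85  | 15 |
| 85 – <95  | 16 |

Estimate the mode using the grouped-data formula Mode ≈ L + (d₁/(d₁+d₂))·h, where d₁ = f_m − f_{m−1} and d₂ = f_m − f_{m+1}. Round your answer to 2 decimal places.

39.24

Modal class: 35 – <45 (highest frequency 42).
d₁ = 42 − 28 = 14, d₂ = 42 − 23 = 19
Mode ≈ 35 + (14/(14+19)) × 10 = 35 + 4.2424 = 39.2424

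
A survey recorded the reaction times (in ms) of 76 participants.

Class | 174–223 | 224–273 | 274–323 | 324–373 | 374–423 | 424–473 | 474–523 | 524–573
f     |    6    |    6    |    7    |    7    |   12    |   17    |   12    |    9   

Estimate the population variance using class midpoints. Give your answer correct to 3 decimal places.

10877.337

Midpoints: 198.5, 248.5, 298.5, 348.5, 398.5, 448.5, 498.5, 548.5
n = 76, Σfm = 30536, mean = 401.7895
Σfm² = 13095721
Σf(m − x̄)² = Σfm² − (Σfm)²/n = 13095721 − 30536²/76 = 826677.6316
Population variance = 826677.6316 / 76 = 10877.3373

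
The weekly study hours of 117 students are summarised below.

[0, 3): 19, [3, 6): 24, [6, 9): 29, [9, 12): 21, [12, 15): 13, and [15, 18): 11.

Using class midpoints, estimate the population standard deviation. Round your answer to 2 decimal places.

4.55

Midpoints: 1.5, 4.5, 7.5, 10.5, 13.5, 16.5
n = 117, Σfm = 931.5, mean = 7.9615
Σfm² = 9839.25
Σf(m − x̄)² = Σfm² − (Σfm)²/n = 9839.25 − 931.5²/117 = 2423.0769
Population variance = 2423.0769 / 117 = 20.7101
Standard deviation = √20.7101 = 4.5508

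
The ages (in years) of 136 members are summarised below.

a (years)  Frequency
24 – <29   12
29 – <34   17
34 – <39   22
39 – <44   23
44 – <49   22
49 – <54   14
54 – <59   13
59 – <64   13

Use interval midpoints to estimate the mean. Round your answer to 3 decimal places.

Midpoints: 26.5, 31.5, 36.5, 41.5, 46.5, 51.5, 56.5, 61.5
Σfm = 12×26.5 + 17×31.5 + 22×36.5 + 23×41.5 + 22×46.5 + 14×51.5 + 13×56.5 + 13×61.5 = 5889
n = Σf = 136
Mean = 5889 / 136 = 43.3015

43.301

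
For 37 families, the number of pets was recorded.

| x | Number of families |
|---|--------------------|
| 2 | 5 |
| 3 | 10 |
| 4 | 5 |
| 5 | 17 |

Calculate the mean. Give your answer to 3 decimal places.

Values: 2, 3, 4, 5
Σfx = 5×2 + 10×3 + 5×4 + 17×5 = 145
n = Σf = 37
Mean = 145 / 37 = 3.9189

3.919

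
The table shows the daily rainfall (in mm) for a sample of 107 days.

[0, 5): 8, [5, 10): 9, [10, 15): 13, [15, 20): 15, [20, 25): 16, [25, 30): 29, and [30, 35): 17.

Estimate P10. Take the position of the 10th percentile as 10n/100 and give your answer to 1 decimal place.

6.5

Cumulative frequencies: 8, 17, 30, 45, 61, 90, 107
n = 107; position = 10n/100 = 10.7.
This falls in the class [5, 10): L = 5, F = 8, f = 9, h = 5.
10th percentile ≈ 5 + ((10.7 − 8) / 9) × 5 = 6.5000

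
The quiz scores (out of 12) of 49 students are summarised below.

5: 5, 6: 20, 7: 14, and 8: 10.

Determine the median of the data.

Cumulative frequencies: 5, 25, 39, 49
n = 49, so the median is the value in position (n+1)/2 = 25.
Position 25 falls at value 6.

6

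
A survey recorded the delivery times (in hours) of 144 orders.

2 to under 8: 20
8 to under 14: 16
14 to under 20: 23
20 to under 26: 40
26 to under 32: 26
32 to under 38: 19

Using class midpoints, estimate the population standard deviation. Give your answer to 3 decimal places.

9.367

Midpoints: 5, 11, 17, 23, 29, 35
n = 144, Σfm = 3006, mean = 20.8750
Σfm² = 75384
Σf(m − x̄)² = Σfm² − (Σfm)²/n = 75384 − 3006²/144 = 12633.7500
Population variance = 12633.7500 / 144 = 87.7344
Standard deviation = √87.7344 = 9.3667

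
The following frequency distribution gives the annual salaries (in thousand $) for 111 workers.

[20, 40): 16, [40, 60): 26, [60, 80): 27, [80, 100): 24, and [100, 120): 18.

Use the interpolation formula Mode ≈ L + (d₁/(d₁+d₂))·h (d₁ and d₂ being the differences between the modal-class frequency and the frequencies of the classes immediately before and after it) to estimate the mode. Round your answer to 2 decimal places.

65.00

Modal class: [60, 80) (highest frequency 27).
d₁ = 27 − 26 = 1, d₂ = 27 − 24 = 3
Mode ≈ 60 + (1/(1+3)) × 20 = 60 + 5.0000 = 65.0000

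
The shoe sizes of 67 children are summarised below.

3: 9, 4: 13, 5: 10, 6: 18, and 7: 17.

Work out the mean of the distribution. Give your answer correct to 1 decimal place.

Values: 3, 4, 5, 6, 7
Σfx = 9×3 + 13×4 + 10×5 + 18×6 + 17×7 = 356
n = Σf = 67
Mean = 356 / 67 = 5.3134

5.3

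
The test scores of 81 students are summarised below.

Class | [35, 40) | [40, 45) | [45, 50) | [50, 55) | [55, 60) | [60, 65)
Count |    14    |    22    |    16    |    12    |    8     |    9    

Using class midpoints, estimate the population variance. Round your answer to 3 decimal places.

Midpoints: 37.5, 42.5, 47.5, 52.5, 57.5, 62.5
n = 81, Σfm = 3872.5, mean = 47.8086
Σfm² = 190206.25
Σf(m − x̄)² = Σfm² − (Σfm)²/n = 190206.25 − 3872.5²/81 = 5067.2840
Population variance = 5067.2840 / 81 = 62.5591

62.559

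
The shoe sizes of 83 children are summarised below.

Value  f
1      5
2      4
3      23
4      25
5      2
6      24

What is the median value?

Cumulative frequencies: 5, 9, 32, 57, 59, 83
n = 83, so the median is the value in position (n+1)/2 = 42.
Position 42 falls at value 4.

4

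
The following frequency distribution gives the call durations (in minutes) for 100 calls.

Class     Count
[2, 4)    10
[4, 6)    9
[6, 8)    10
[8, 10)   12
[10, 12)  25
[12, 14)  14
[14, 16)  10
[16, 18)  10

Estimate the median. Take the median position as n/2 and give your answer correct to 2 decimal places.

10.72

Cumulative frequencies: 10, 19, 29, 41, 66, 80, 90, 100
n = 100; position = n/2 = 50.
This falls in the class [10, 12): L = 10, F = 41, f = 25, h = 2.
Median ≈ 10 + ((50 − 41) / 25) × 2 = 10.7200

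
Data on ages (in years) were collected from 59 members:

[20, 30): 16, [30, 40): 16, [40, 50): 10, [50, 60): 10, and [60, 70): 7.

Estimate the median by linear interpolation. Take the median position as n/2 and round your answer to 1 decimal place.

Cumulative frequencies: 16, 32, 42, 52, 59
n = 59; position = n/2 = 29.5.
This falls in the class [30, 40): L = 30, F = 16, f = 16, h = 10.
Median ≈ 30 + ((29.5 − 16) / 16) × 10 = 38.4375

38.4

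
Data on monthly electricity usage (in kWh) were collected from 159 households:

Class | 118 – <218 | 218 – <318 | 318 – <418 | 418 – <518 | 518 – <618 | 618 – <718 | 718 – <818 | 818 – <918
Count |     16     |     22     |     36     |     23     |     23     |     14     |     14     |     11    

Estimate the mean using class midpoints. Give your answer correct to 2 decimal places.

Midpoints: 168, 268, 368, 468, 568, 668, 768, 868
Σfm = 16×168 + 22×268 + 36×368 + 23×468 + 23×568 + 14×668 + 14×768 + 11×868 = 75312
n = Σf = 159
Mean = 75312 / 159 = 473.6604

473.66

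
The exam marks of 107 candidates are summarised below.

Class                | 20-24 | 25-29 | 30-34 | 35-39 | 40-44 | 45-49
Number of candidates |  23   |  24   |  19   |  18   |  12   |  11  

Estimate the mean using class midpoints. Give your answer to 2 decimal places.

32.23

Midpoints: 22, 27, 32, 37, 42, 47
Σfm = 23×22 + 24×27 + 19×32 + 18×37 + 12×42 + 11×47 = 3449
n = Σf = 107
Mean = 3449 / 107 = 32.2336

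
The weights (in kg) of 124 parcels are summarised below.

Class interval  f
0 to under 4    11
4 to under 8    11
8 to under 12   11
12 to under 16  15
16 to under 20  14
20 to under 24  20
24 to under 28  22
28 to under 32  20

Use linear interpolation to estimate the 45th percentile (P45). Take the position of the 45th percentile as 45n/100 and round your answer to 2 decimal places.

18.23

Cumulative frequencies: 11, 22, 33, 48, 62, 82, 104, 124
n = 124; position = 45n/100 = 55.8.
This falls in the class 16 to under 20: L = 16, F = 48, f = 14, h = 4.
45th percentile ≈ 16 + ((55.8 − 48) / 14) × 4 = 18.2286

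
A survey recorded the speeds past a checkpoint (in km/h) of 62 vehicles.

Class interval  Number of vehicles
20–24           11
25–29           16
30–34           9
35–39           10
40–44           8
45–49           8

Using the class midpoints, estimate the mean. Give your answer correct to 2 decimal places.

Midpoints: 22, 27, 32, 37, 42, 47
Σfm = 11×22 + 16×27 + 9×32 + 10×37 + 8×42 + 8×47 = 2044
n = Σf = 62
Mean = 2044 / 62 = 32.9677

32.97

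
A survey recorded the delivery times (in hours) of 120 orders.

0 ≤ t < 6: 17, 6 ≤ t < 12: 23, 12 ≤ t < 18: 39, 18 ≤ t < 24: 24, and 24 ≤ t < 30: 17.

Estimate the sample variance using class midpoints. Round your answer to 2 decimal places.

Midpoints: 3, 9, 15, 21, 27
n = 120, Σfm = 1806, mean = 15.0500
Σfm² = 33768
Σf(m − x̄)² = Σfm² − (Σfm)²/n = 33768 − 1806²/120 = 6587.7000
Sample variance = 6587.7000 / 119 = 55.3588

55.36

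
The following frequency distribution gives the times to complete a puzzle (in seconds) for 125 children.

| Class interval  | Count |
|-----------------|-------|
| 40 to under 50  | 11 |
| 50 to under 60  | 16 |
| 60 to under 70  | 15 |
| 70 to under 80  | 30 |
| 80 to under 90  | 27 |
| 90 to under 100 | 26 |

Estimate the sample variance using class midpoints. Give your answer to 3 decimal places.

Midpoints: 45, 55, 65, 75, 85, 95
n = 125, Σfm = 9365, mean = 74.9200
Σfm² = 732525
Σf(m − x̄)² = Σfm² − (Σfm)²/n = 732525 − 9365²/125 = 30899.2000
Sample variance = 30899.2000 / 124 = 249.1871

249.187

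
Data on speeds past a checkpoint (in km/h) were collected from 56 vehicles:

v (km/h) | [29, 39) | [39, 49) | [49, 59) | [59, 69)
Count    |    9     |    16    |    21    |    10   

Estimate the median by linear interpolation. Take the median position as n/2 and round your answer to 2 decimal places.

Cumulative frequencies: 9, 25, 46, 56
n = 56; position = n/2 = 28.
This falls in the class [49, 59): L = 49, F = 25, f = 21, h = 10.
Median ≈ 49 + ((28 − 25) / 21) × 10 = 50.4286

50.43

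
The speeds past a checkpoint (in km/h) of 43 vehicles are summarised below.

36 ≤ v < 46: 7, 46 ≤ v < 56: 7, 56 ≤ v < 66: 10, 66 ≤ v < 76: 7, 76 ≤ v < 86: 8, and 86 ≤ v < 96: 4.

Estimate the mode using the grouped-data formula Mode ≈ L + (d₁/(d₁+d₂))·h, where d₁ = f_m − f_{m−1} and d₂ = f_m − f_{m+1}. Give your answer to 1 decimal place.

61.0

Modal class: 56 ≤ v < 66 (highest frequency 10).
d₁ = 10 − 7 = 3, d₂ = 10 − 7 = 3
Mode ≈ 56 + (3/(3+3)) × 10 = 56 + 5.0000 = 61.0000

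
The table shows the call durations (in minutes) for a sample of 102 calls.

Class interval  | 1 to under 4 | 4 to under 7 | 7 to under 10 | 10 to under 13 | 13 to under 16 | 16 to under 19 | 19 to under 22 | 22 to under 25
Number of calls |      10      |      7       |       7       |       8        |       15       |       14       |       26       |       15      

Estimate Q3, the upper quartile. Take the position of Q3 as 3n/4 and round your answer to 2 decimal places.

Cumulative frequencies: 10, 17, 24, 32, 47, 61, 87, 102
n = 102; position = 3n/4 = 76.5.
This falls in the class 19 to under 22: L = 19, F = 61, f = 26, h = 3.
Upper quartile ≈ 19 + ((76.5 − 61) / 26) × 3 = 20.7885

20.79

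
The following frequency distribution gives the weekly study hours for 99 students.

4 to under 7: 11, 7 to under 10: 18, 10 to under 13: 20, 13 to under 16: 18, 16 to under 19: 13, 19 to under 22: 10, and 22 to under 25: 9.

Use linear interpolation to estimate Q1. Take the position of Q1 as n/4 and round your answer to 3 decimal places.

9.292

Cumulative frequencies: 11, 29, 49, 67, 80, 90, 99
n = 99; position = n/4 = 24.75.
This falls in the class 7 to under 10: L = 7, F = 11, f = 18, h = 3.
Lower quartile ≈ 7 + ((24.75 − 11) / 18) × 3 = 9.2917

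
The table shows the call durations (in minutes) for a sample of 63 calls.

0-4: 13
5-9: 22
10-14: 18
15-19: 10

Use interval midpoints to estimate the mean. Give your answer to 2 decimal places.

8.98

Midpoints: 2, 7, 12, 17
Σfm = 13×2 + 22×7 + 18×12 + 10×17 = 566
n = Σf = 63
Mean = 566 / 63 = 8.9841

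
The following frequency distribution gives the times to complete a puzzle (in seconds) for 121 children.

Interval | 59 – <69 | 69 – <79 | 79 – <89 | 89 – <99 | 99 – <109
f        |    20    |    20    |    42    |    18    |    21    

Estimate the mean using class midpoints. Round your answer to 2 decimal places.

84.00

Midpoints: 64, 74, 84, 94, 104
Σfm = 20×64 + 20×74 + 42×84 + 18×94 + 21×104 = 10164
n = Σf = 121
Mean = 10164 / 121 = 84.0000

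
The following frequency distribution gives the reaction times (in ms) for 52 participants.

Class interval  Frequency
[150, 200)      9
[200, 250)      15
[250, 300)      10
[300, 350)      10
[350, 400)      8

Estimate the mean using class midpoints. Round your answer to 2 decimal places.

268.27

Midpoints: 175, 225, 275, 325, 375
Σfm = 9×175 + 15×225 + 10×275 + 10×325 + 8×375 = 13950
n = Σf = 52
Mean = 13950 / 52 = 268.2692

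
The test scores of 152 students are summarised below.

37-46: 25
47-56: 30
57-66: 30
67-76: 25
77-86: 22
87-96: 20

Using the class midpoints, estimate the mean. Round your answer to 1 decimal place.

64.7

Midpoints: 41.5, 51.5, 61.5, 71.5, 81.5, 91.5
Σfm = 25×41.5 + 30×51.5 + 30×61.5 + 25×71.5 + 22×81.5 + 20×91.5 = 9838
n = Σf = 152
Mean = 9838 / 152 = 64.7237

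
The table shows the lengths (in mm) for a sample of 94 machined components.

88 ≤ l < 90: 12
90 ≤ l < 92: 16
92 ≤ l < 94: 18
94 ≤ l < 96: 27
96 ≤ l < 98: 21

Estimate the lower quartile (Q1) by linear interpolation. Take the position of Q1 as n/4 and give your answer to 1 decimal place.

91.4

Cumulative frequencies: 12, 28, 46, 73, 94
n = 94; position = n/4 = 23.5.
This falls in the class 90 ≤ l < 92: L = 90, F = 12, f = 16, h = 2.
Lower quartile ≈ 90 + ((23.5 − 12) / 16) × 2 = 91.4375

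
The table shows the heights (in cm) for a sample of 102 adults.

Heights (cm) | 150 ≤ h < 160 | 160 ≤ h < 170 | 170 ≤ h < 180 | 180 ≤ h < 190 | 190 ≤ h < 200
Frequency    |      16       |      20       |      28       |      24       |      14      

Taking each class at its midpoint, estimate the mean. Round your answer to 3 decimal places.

175.000

Midpoints: 155, 165, 175, 185, 195
Σfm = 16×155 + 20×165 + 28×175 + 24×185 + 14×195 = 17850
n = Σf = 102
Mean = 17850 / 102 = 175.0000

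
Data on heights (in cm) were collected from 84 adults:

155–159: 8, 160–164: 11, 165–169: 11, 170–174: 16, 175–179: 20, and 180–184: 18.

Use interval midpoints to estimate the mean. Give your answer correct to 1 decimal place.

Midpoints: 157, 162, 167, 172, 177, 182
Σfm = 8×157 + 11×162 + 11×167 + 16×172 + 20×177 + 18×182 = 14443
n = Σf = 84
Mean = 14443 / 84 = 171.9405

171.9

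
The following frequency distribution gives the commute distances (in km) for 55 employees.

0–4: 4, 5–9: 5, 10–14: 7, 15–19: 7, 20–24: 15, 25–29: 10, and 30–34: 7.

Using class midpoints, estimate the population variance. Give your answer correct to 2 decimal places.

Midpoints: 2, 7, 12, 17, 22, 27, 32
n = 55, Σfm = 1070, mean = 19.4545
Σfm² = 25010
Σf(m − x̄)² = Σfm² − (Σfm)²/n = 25010 − 1070²/55 = 4193.6364
Population variance = 4193.6364 / 55 = 76.2479

76.25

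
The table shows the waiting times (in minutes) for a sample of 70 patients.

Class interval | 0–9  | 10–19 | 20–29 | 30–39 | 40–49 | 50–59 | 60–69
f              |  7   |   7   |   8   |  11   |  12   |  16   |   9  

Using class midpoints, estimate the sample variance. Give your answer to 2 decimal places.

Midpoints: 4.5, 14.5, 24.5, 34.5, 44.5, 54.5, 64.5
n = 70, Σfm = 2695, mean = 38.5000
Σfm² = 128237.5
Σf(m − x̄)² = Σfm² − (Σfm)²/n = 128237.5 − 2695²/70 = 24480.0000
Sample variance = 24480.0000 / 69 = 354.7826

354.78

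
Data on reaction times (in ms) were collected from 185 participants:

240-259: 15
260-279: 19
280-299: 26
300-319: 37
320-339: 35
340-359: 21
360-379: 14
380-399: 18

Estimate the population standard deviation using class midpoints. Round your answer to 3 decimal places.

39.828

Midpoints: 249.5, 269.5, 289.5, 309.5, 329.5, 349.5, 369.5, 389.5
n = 185, Σfm = 58897.5, mean = 318.3649
Σfm² = 19044356.25
Σf(m − x̄)² = Σfm² − (Σfm)²/n = 19044356.25 − 58897.5²/185 = 293461.6216
Population variance = 293461.6216 / 185 = 1586.2790
Standard deviation = √1586.2790 = 39.8281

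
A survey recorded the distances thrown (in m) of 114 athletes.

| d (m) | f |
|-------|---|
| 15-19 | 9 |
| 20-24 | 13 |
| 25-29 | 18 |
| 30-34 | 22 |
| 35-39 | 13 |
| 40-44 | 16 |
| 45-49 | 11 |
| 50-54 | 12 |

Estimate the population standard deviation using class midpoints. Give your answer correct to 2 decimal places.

10.39

Midpoints: 17, 22, 27, 32, 37, 42, 47, 52
n = 114, Σfm = 3923, mean = 34.4123
Σfm² = 147311
Σf(m − x̄)² = Σfm² − (Σfm)²/n = 147311 − 3923²/114 = 12311.6228
Population variance = 12311.6228 / 114 = 107.9967
Standard deviation = √107.9967 = 10.3921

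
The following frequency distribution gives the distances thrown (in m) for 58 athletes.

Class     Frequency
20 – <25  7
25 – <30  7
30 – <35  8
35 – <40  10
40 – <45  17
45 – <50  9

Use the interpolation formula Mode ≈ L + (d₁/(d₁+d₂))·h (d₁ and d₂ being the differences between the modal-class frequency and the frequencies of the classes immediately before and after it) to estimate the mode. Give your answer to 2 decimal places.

Modal class: 40 – <45 (highest frequency 17).
d₁ = 17 − 10 = 7, d₂ = 17 − 9 = 8
Mode ≈ 40 + (7/(7+8)) × 5 = 40 + 2.3333 = 42.3333

42.33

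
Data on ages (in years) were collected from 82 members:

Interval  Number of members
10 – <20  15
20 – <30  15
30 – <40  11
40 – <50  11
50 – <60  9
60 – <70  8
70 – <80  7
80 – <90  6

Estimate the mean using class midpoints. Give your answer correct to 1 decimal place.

43.0

Midpoints: 15, 25, 35, 45, 55, 65, 75, 85
Σfm = 15×15 + 15×25 + 11×35 + 11×45 + 9×55 + 8×65 + 7×75 + 6×85 = 3530
n = Σf = 82
Mean = 3530 / 82 = 43.0488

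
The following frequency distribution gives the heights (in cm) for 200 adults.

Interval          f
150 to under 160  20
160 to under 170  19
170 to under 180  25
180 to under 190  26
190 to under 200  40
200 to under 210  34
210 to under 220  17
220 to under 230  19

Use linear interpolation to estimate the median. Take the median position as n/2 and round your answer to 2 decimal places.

Cumulative frequencies: 20, 39, 64, 90, 130, 164, 181, 200
n = 200; position = n/2 = 100.
This falls in the class 190 to under 200: L = 190, F = 90, f = 40, h = 10.
Median ≈ 190 + ((100 − 90) / 40) × 10 = 192.5000

192.50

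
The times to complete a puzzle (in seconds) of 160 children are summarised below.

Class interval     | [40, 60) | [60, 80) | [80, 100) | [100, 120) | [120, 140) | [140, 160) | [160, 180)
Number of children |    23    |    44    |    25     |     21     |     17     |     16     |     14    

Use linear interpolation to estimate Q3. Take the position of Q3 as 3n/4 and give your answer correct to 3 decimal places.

128.235

Cumulative frequencies: 23, 67, 92, 113, 130, 146, 160
n = 160; position = 3n/4 = 120.
This falls in the class [120, 140): L = 120, F = 113, f = 17, h = 20.
Upper quartile ≈ 120 + ((120 − 113) / 17) × 20 = 128.2353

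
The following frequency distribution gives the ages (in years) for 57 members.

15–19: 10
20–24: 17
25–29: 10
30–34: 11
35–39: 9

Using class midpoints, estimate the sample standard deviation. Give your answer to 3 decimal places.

6.777

Midpoints: 17, 22, 27, 32, 37
n = 57, Σfm = 1499, mean = 26.2982
Σfm² = 41993
Σf(m − x̄)² = Σfm² − (Σfm)²/n = 41993 − 1499²/57 = 2571.9298
Sample variance = 2571.9298 / 56 = 45.9273
Standard deviation = √45.9273 = 6.7770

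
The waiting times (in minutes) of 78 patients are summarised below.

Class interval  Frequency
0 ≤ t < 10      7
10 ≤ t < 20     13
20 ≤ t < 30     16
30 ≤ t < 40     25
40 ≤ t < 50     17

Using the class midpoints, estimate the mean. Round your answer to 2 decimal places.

Midpoints: 5, 15, 25, 35, 45
Σfm = 7×5 + 13×15 + 16×25 + 25×35 + 17×45 = 2270
n = Σf = 78
Mean = 2270 / 78 = 29.1026

29.10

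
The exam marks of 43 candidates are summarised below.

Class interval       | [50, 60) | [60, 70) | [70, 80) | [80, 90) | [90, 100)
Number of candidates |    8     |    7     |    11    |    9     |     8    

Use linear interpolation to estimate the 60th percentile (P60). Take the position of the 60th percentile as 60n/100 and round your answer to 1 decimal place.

Cumulative frequencies: 8, 15, 26, 35, 43
n = 43; position = 60n/100 = 25.8.
This falls in the class [70, 80): L = 70, F = 15, f = 11, h = 10.
60th percentile ≈ 70 + ((25.8 − 15) / 11) × 10 = 79.8182

79.8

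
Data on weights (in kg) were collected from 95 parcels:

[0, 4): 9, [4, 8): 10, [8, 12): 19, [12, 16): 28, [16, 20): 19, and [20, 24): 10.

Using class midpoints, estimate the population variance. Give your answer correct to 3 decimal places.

32.223

Midpoints: 2, 6, 10, 14, 18, 22
n = 95, Σfm = 1222, mean = 12.8632
Σfm² = 18780
Σf(m − x̄)² = Σfm² − (Σfm)²/n = 18780 − 1222²/95 = 3061.2211
Population variance = 3061.2211 / 95 = 32.2234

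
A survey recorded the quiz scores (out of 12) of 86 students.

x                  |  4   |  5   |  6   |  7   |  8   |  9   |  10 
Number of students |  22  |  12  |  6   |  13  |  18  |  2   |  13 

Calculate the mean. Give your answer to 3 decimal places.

Values: 4, 5, 6, 7, 8, 9, 10
Σfx = 22×4 + 12×5 + 6×6 + 13×7 + 18×8 + 2×9 + 13×10 = 567
n = Σf = 86
Mean = 567 / 86 = 6.5930

6.593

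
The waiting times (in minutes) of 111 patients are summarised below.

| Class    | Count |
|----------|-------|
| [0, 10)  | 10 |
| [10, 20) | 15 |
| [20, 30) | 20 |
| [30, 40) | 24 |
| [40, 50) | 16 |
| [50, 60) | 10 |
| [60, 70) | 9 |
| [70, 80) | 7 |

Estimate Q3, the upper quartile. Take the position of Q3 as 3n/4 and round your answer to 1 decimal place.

Cumulative frequencies: 10, 25, 45, 69, 85, 95, 104, 111
n = 111; position = 3n/4 = 83.25.
This falls in the class [40, 50): L = 40, F = 69, f = 16, h = 10.
Upper quartile ≈ 40 + ((83.25 − 69) / 16) × 10 = 48.9062

48.9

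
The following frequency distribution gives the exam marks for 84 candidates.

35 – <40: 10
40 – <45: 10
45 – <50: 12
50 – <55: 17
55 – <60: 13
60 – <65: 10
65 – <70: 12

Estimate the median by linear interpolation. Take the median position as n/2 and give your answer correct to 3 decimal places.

Cumulative frequencies: 10, 20, 32, 49, 62, 72, 84
n = 84; position = n/2 = 42.
This falls in the class 50 – <55: L = 50, F = 32, f = 17, h = 5.
Median ≈ 50 + ((42 − 32) / 17) × 5 = 52.9412

52.941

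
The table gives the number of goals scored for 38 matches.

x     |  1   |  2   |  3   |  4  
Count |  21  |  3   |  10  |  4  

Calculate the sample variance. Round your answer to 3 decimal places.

1.264

Values: 1, 2, 3, 4
n = 38, Σfx = 73, mean = 1.9211
Σfx² = 187
Σf(x − x̄)² = Σfx² − (Σfx)²/n = 187 − 73²/38 = 46.7632
Sample variance = 46.7632 / 37 = 1.2639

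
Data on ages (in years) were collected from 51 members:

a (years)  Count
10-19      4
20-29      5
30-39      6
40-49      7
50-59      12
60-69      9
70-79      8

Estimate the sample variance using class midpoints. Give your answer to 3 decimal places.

Midpoints: 14.5, 24.5, 34.5, 44.5, 54.5, 64.5, 74.5
n = 51, Σfm = 2529.5, mean = 49.5980
Σfm² = 142332.75
Σf(m − x̄)² = Σfm² − (Σfm)²/n = 142332.75 − 2529.5²/51 = 16874.5098
Sample variance = 16874.5098 / 50 = 337.4902

337.490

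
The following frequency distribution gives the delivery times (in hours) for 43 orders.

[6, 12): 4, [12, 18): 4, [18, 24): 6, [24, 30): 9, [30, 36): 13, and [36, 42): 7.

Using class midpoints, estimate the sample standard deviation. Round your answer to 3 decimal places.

Midpoints: 9, 15, 21, 27, 33, 39
n = 43, Σfm = 1167, mean = 27.1395
Σfm² = 35235
Σf(m − x̄)² = Σfm² − (Σfm)²/n = 35235 − 1167²/43 = 3563.1628
Sample variance = 3563.1628 / 42 = 84.8372
Standard deviation = √84.8372 = 9.2107

9.211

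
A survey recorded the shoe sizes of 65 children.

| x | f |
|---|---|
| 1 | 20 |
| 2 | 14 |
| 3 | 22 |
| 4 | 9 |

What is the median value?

2

Cumulative frequencies: 20, 34, 56, 65
n = 65, so the median is the value in position (n+1)/2 = 33.
Position 33 falls at value 2.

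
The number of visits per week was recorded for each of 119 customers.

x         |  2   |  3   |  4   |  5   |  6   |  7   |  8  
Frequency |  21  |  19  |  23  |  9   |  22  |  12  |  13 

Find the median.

4

Cumulative frequencies: 21, 40, 63, 72, 94, 106, 119
n = 119, so the median is the value in position (n+1)/2 = 60.
Position 60 falls at value 4.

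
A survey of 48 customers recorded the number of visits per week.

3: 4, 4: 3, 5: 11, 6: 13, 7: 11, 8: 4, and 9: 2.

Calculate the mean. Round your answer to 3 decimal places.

5.917

Values: 3, 4, 5, 6, 7, 8, 9
Σfx = 4×3 + 3×4 + 11×5 + 13×6 + 11×7 + 4×8 + 2×9 = 284
n = Σf = 48
Mean = 284 / 48 = 5.9167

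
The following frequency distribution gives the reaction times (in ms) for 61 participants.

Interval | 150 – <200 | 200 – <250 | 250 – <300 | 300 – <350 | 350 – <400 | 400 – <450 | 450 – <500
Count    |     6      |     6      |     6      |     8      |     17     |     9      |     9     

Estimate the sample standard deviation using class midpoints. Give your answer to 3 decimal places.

Midpoints: 175, 225, 275, 325, 375, 425, 475
n = 61, Σfm = 21125, mean = 346.3115
Σfm² = 7833125
Σf(m − x̄)² = Σfm² − (Σfm)²/n = 7833125 − 21125²/61 = 517295.0820
Sample variance = 517295.0820 / 60 = 8621.5847
Standard deviation = √8621.5847 = 92.8525

92.852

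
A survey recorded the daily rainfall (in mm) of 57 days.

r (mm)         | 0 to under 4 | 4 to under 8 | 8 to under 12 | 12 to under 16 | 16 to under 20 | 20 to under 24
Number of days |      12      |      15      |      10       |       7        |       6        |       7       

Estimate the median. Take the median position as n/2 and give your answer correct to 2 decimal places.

8.60

Cumulative frequencies: 12, 27, 37, 44, 50, 57
n = 57; position = n/2 = 28.5.
This falls in the class 8 to under 12: L = 8, F = 27, f = 10, h = 4.
Median ≈ 8 + ((28.5 − 27) / 10) × 4 = 8.6000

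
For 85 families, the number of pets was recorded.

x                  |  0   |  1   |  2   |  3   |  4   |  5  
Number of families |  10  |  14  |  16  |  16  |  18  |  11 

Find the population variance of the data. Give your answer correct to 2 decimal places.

Values: 0, 1, 2, 3, 4, 5
n = 85, Σfx = 221, mean = 2.6000
Σfx² = 785
Σf(x − x̄)² = Σfx² − (Σfx)²/n = 785 − 221²/85 = 210.4000
Population variance = 210.4000 / 85 = 2.4753

2.48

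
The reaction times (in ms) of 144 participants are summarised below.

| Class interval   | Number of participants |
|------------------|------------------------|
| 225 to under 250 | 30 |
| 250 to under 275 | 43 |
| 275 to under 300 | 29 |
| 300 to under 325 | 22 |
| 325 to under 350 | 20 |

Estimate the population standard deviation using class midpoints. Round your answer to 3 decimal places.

Midpoints: 237.5, 262.5, 287.5, 312.5, 337.5
n = 144, Σfm = 40375, mean = 280.3819
Σfm² = 11478750
Σf(m − x̄)² = Σfm² − (Σfm)²/n = 11478750 − 40375²/144 = 158328.9931
Population variance = 158328.9931 / 144 = 1099.5069
Standard deviation = √1099.5069 = 33.1588

33.159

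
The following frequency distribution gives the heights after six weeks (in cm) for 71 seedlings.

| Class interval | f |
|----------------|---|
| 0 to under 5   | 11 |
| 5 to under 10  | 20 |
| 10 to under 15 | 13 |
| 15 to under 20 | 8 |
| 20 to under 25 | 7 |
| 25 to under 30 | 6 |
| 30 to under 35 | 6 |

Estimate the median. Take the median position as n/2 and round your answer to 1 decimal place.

Cumulative frequencies: 11, 31, 44, 52, 59, 65, 71
n = 71; position = n/2 = 35.5.
This falls in the class 10 to under 15: L = 10, F = 31, f = 13, h = 5.
Median ≈ 10 + ((35.5 − 31) / 13) × 5 = 11.7308

11.7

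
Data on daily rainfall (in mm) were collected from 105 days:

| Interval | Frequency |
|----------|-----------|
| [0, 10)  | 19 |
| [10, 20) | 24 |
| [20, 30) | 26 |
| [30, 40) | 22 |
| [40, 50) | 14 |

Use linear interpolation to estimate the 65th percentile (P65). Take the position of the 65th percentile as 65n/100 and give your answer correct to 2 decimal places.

29.71

Cumulative frequencies: 19, 43, 69, 91, 105
n = 105; position = 65n/100 = 68.25.
This falls in the class [20, 30): L = 20, F = 43, f = 26, h = 10.
65th percentile ≈ 20 + ((68.25 − 43) / 26) × 10 = 29.7115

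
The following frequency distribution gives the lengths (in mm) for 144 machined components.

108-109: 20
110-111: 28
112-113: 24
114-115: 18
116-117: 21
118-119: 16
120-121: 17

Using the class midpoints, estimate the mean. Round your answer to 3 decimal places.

114.000

Midpoints: 108.5, 110.5, 112.5, 114.5, 116.5, 118.5, 120.5
Σfm = 20×108.5 + 28×110.5 + 24×112.5 + 18×114.5 + 21×116.5 + 16×118.5 + 17×120.5 = 16416
n = Σf = 144
Mean = 16416 / 144 = 114.0000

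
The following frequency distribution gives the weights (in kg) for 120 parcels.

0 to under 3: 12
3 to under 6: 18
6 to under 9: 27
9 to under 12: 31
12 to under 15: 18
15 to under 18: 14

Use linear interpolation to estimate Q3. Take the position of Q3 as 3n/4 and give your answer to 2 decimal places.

Cumulative frequencies: 12, 30, 57, 88, 106, 120
n = 120; position = 3n/4 = 90.
This falls in the class 12 to under 15: L = 12, F = 88, f = 18, h = 3.
Upper quartile ≈ 12 + ((90 − 88) / 18) × 3 = 12.3333

12.33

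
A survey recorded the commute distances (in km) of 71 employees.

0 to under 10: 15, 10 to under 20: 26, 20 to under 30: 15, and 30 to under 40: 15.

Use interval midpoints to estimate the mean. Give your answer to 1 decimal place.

Midpoints: 5, 15, 25, 35
Σfm = 15×5 + 26×15 + 15×25 + 15×35 = 1365
n = Σf = 71
Mean = 1365 / 71 = 19.2254

19.2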